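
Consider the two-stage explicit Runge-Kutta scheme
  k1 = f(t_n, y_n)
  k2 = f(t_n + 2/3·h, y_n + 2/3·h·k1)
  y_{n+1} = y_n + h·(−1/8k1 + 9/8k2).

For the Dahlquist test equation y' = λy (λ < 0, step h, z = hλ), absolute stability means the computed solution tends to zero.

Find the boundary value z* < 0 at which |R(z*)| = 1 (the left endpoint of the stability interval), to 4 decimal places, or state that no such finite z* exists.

left endpoint -1.3333.

Test eqn y'=λy, z=hλ:
  k1=λy_n ⇒ h·k1=z·y_n;  k2=λ(1+2/3z)y_n ⇒ h·k2=z(1+2/3z)y_n
  y_{n+1}/y_n = 1 − 1/8z + 9/8z(1+2/3z) = 1 + z + 3/4z²
  R(z) = 1 + z + 3/4z².

Find x<0 with |R(x)|<1.
x=-1.69: |R|=1.4521
R=1: x+3/4x²=0 ⇒ x=−4/3=-1.3333; min R=1−1/(4·3/4)=0.6667>−1
Confirm numerically:
  x=-0.964: |R|=0.73297 <1
  x=-0.889: |R|=0.70374 <1
  x=-0.852: |R|=0.69243 <1
  x=-0.830: |R|=0.68667 <1
  x=-1.798: |R|=1.62660 >1
  x=-1.387: |R|=1.05583 >1
Interval (-1.3333, 0).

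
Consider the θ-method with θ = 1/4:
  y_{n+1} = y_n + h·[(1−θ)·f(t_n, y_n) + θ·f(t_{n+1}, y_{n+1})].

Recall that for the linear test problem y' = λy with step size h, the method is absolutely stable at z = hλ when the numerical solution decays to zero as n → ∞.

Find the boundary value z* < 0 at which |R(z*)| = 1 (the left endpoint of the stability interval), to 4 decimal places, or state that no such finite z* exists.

z* = -4.0000.

Set f=λy, z=hλ:
  y_{n+1} = y_n + z·[3/4·y_n + 1/4·y_{n+1}] ⇒ (1 − 1/4z)y_{n+1} = (1 + 3/4z)y_n
  ⇒ R(z) = (1 + 3/4z)/(1 − 1/4z).

Find x<0 with |R(x)|<1.
x=-0.72: |R|=0.3898
R=−1: 1+3/4x = −1+1/4x ⇒ -1/2x=2 ⇒ x=2/(-1/2)=-4.0000
Confirm numerically:
  x=-3.413: |R|=0.84163 <1
  x=-3.407: |R|=0.83988 <1
  x=-2.134: |R|=0.39159 <1
  x=-1.964: |R|=0.31724 <1
  x=-4.386: |R|=1.09206 >1
  x=-4.250: |R|=1.06061 >1
Stable set (-4.0000, 0).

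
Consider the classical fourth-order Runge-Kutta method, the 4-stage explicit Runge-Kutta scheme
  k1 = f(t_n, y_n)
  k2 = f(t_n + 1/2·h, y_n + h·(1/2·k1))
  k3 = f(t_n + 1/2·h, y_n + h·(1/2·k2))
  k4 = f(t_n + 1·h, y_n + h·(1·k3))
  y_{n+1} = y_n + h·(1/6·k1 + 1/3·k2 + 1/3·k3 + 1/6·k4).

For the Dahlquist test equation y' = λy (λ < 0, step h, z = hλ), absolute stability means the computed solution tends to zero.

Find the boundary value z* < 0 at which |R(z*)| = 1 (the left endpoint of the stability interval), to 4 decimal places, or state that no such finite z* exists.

Set f=λy, z=hλ:
  order 4, 4-stage ⇒ R(z)=1+z+z^2/2+z^3/6+z^4/24
  (e.g. R(-1.54)=0.27144, |R|=0.27144)

Boundary: |R(x)|=1, x<0.
x=-1.54: |R|=0.2714
|R(-3.04)|=1.4570 |R(-0.74)|=0.4788 |R(-0.61)|=0.5440
Bisect:
  x_lo=-3.5325 |R|=2.8480  x_hi=-0.1958 |R|=0.8222
  mid=-1.86414 |R|=0.29687 →hi
  mid=-2.69831 |R|=0.87658 →hi
  mid=-3.11539 |R|=1.62294 →lo
  mid=-2.90685 |R|=1.19928 →lo
  mid=-2.80258 |R|=1.02637 →lo
  mid=-2.75044 |R|=0.94871 →hi
  mid=-2.77651 |R|=0.98684 →hi
  mid=-2.78954 |R|=1.00643 →lo
  ...
  [-2.78547,-2.78527] ⇒ x*=-2.7853
Stable set (-2.7853, 0).

z* = -2.7853.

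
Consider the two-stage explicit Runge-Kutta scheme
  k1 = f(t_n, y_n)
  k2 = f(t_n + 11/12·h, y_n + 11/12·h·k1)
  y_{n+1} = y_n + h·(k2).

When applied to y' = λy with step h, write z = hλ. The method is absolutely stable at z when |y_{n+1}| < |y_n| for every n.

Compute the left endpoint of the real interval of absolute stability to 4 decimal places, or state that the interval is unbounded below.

left endpoint -1.0909.

With y'=λy (z=hλ):
  k1=λy_n ⇒ h·k1=z·y_n;  k2=λ(1+11/12z)y_n ⇒ h·k2=z(1+11/12z)y_n
  y_{n+1}/y_n = 1 + z(1+11/12z) = 1 + z + 11/12z²
  R(z) = 1 + z + 11/12z².

Solve |R(x)|<1 on ℝ⁻.
x=-1.73: |R|=2.0135
R=1: x+11/12x²=0 ⇒ x=−12/11=-1.0909; min R=1−1/(4·11/12)=0.7273>−1
Confirm numerically:
  x=-1.054: |R|=0.96434 <1
  x=-0.909: |R|=0.84842 <1
  x=-0.804: |R|=0.78855 <1
  x=-0.451: |R|=0.73545 <1
  x=-1.662: |R|=1.87006 >1
  x=-1.466: |R|=1.50406 >1
Stable set (-1.0909, 0).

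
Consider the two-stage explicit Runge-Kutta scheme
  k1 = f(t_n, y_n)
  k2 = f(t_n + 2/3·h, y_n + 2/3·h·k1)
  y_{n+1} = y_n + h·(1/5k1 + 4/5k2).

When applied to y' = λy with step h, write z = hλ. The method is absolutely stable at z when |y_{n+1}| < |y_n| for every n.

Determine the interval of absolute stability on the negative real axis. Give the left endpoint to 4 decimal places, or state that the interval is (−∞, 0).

Set f=λy, z=hλ:
  k1=λy_n ⇒ h·k1=z·y_n;  k2=λ(1+2/3z)y_n ⇒ h·k2=z(1+2/3z)y_n
  y_{n+1}/y_n = 1 + 1/5z + 4/5z(1+2/3z) = 1 + z + 8/15z²
  R(z) = 1 + z + 8/15z².

Need |R(x)|<1, x<0.
x=-0.43: |R|=0.6686
R=1: x+8/15x²=0 ⇒ x=−15/8=-1.8750; min R=1−1/(4·8/15)=0.5312>−1
Confirm numerically:
  x=-1.483: |R|=0.68995 <1
  x=-1.334: |R|=0.61510 <1
  x=-1.260: |R|=0.58672 <1
  x=-1.233: |R|=0.57782 <1
  x=-2.380: |R|=1.64101 >1
  x=-2.374: |R|=1.63180 >1
  x=-2.162: |R|=1.33093 >1
Interval (-1.8750, 0).

z∈(-1.8750,0).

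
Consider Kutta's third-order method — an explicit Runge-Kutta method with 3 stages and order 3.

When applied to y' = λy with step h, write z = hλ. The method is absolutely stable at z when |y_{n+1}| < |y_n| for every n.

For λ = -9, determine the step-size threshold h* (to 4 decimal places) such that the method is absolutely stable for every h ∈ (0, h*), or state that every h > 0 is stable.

With y'=λy (z=hλ):
  order 3, 3-stage ⇒ R(z)=1+z+z^2/2+z^3/6
  (e.g. R(-1.35)=0.15119, |R|=0.15119)

Need |R(x)|<1, x<0.
x=-1.35: |R|=0.1512
|R(-2.42)|=0.8539 |R(-2.14)|=0.4836 |R(-0.66)|=0.5099
Bisect:
  x_lo=-2.8435 |R|=1.6327  x_hi=-0.0675 |R|=0.9348
  mid=-1.45550 |R|=0.08983 →hi
  mid=-2.14951 |R|=0.49458 →hi
  mid=-2.49652 |R|=0.97351 →hi
  mid=-2.67002 |R|=1.27795 →lo
  mid=-2.58327 |R|=1.11977 →lo
  mid=-2.53989 |R|=1.04519 →lo
  mid=-2.51820 |R|=1.00900 →lo
  ...
  [-2.51278,-2.51261] ⇒ x*=-2.5127
Interval (-2.5127, 0).

(-2.5127,0); λ=-9 ⇒ h* = 0.2792.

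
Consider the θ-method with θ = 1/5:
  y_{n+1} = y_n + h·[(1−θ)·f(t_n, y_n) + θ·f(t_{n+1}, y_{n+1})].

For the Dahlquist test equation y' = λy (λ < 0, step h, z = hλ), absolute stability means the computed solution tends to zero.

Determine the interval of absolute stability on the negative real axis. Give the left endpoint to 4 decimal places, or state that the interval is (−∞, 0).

(-3.3333, 0).

On y'=λy, z=hλ:
  y_{n+1} = y_n + z·[4/5·y_n + 1/5·y_{n+1}] ⇒ (1 − 1/5z)y_{n+1} = (1 + 4/5z)y_n
  R(z) = (1 + 4/5z)/(1 − 1/5z).

Find x<0 with |R(x)|<1.
x=-0.36: |R|=0.6642
R=−1: 1+4/5x = −1+1/5x ⇒ -3/5x=2 ⇒ x=2/(-3/5)=-3.3333
Confirm numerically:
  x=-3.217: |R|=0.95753 <1
  x=-3.079: |R|=0.90556 <1
  x=-2.367: |R|=0.60649 <1
  x=-3.918: |R|=1.19668 >1
  x=-3.661: |R|=1.11350 >1
Interval (-3.3333, 0).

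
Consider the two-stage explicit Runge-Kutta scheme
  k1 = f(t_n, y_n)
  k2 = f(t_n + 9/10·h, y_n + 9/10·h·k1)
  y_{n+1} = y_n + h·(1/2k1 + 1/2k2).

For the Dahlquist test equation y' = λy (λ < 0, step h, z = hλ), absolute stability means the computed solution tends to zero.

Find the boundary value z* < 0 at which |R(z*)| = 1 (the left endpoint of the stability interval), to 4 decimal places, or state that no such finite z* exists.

Test eqn y'=λy, z=hλ:
  k1=λy_n ⇒ h·k1=z·y_n;  k2=λ(1+9/10z)y_n ⇒ h·k2=z(1+9/10z)y_n
  y_{n+1}/y_n = 1 + 1/2z + 1/2z(1+9/10z) = 1 + z + 9/20z²
  R(z) = 1 + z + 9/20z².

Need |R(x)|<1, x<0.
x=-0.37: |R|=0.6916
R=1: x+9/20x²=0 ⇒ x=−20/9=-2.2222; min R=1−1/(4·9/20)=0.4444>−1
Confirm numerically:
  x=-1.892: |R|=0.71885 <1
  x=-1.830: |R|=0.67701 <1
  x=-1.230: |R|=0.45081 <1
  x=-1.221: |R|=0.44988 <1
  x=-2.452: |R|=1.25354 >1
  x=-2.374: |R|=1.16214 >1
  x=-2.345: |R|=1.12956 >1
Stable set (-2.2222, 0).

z* = -2.2222.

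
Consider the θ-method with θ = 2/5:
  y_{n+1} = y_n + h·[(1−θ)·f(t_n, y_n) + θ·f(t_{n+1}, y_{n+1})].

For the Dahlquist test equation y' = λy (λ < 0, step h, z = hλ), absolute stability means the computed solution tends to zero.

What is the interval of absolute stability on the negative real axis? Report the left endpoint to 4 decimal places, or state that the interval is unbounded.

z∈(-10.0000,0).

Test eqn y'=λy, z=hλ:
  y_{n+1} = y_n + z·[3/5·y_n + 2/5·y_{n+1}] ⇒ (1 − 2/5z)y_{n+1} = (1 + 3/5z)y_n
  so R(z) = (1 + 3/5z)/(1 − 2/5z).

Boundary: |R(x)|=1, x<0.
x=-1.42: |R|=0.0944
R=−1: 1+3/5x = −1+2/5x ⇒ -1/5x=2 ⇒ x=2/(-1/5)=-10.0000
Confirm numerically:
  x=-7.151: |R|=0.85240 <1
  x=-4.815: |R|=0.64559 <1
  x=-4.475: |R|=0.60394 <1
  x=-10.485: |R|=1.01868 >1
  x=-10.169: |R|=1.00667 >1
So |R|<1 on (-10.0000, 0).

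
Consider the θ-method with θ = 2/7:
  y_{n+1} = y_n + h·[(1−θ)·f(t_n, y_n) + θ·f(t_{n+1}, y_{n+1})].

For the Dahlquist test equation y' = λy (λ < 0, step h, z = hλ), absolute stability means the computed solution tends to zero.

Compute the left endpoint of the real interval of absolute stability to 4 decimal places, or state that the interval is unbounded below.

left endpoint -4.6667.

On y'=λy, z=hλ:
  y_{n+1} = y_n + z·[5/7·y_n + 2/7·y_{n+1}] ⇒ (1 − 2/7z)y_{n+1} = (1 + 5/7z)y_n
  Hence R(z) = (1 + 5/7z)/(1 − 2/7z).

Solve |R(x)|<1 on ℝ⁻.
x=-1.23: |R|=0.0899
R=−1: 1+5/7x = −1+2/7x ⇒ -3/7x=2 ⇒ x=2/(-3/7)=-4.6667
Confirm numerically:
  x=-4.403: |R|=0.94996 <1
  x=-3.109: |R|=0.64647 <1
  x=-3.077: |R|=0.63745 <1
  x=-5.162: |R|=1.08578 >1
  x=-5.092: |R|=1.07426 >1
  x=-4.769: |R|=1.01856 >1
Interval (-4.6667, 0).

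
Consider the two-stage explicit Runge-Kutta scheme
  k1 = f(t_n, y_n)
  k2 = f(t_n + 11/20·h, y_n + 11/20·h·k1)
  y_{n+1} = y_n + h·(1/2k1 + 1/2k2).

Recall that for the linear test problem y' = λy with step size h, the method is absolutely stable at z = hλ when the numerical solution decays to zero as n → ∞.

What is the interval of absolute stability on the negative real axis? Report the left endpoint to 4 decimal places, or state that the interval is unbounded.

Test eqn y'=λy, z=hλ:
  k1=λy_n ⇒ h·k1=z·y_n;  k2=λ(1+11/20z)y_n ⇒ h·k2=z(1+11/20z)y_n
  y_{n+1}/y_n = 1 + 1/2z + 1/2z(1+11/20z) = 1 + z + 11/40z²
  so R(z) = 1 + z + 11/40z².

Find x<0 with |R(x)|<1.
x=-0.71: |R|=0.4286
R=1: x+11/40x²=0 ⇒ x=−40/11=-3.6364; min R=1−1/(4·11/40)=0.0909>−1
Confirm numerically:
  x=-3.083: |R|=0.53084 <1
  x=-2.800: |R|=0.35600 <1
  x=-2.376: |R|=0.17648 <1
  x=-2.211: |R|=0.13334 <1
  x=-4.140: |R|=1.57339 >1
  x=-3.930: |R|=1.31735 >1
  x=-3.787: |R|=1.15688 >1
Stable set (-3.6364, 0).

(-3.6364, 0).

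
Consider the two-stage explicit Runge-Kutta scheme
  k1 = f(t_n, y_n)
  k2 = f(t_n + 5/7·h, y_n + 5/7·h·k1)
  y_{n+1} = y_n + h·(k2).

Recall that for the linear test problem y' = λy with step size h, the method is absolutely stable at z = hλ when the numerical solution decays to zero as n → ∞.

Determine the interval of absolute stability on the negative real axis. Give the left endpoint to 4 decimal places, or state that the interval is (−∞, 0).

With y'=λy (z=hλ):
  k1=λy_n ⇒ h·k1=z·y_n;  k2=λ(1+5/7z)y_n ⇒ h·k2=z(1+5/7z)y_n
  y_{n+1}/y_n = 1 + z(1+5/7z) = 1 + z + 5/7z²
  Hence R(z) = 1 + z + 5/7z².

Solve |R(x)|<1 on ℝ⁻.
x=-0.72: |R|=0.6503
R=1: x+5/7x²=0 ⇒ x=−7/5=-1.4000; min R=1−1/(4·5/7)=0.6500>−1
Confirm numerically:
  x=-1.094: |R|=0.76088 <1
  x=-0.957: |R|=0.69718 <1
  x=-0.848: |R|=0.66565 <1
  x=-0.771: |R|=0.65360 <1
  x=-1.843: |R|=1.58318 >1
  x=-1.576: |R|=1.19813 >1
So |R|<1 on (-1.4000, 0).

z∈(-1.4000,0).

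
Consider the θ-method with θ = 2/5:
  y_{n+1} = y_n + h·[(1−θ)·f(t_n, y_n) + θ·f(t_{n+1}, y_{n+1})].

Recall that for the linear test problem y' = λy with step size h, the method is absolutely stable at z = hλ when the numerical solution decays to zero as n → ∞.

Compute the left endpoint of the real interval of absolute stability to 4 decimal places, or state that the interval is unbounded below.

On y'=λy, z=hλ:
  y_{n+1} = y_n + z·[3/5·y_n + 2/5·y_{n+1}] ⇒ (1 − 2/5z)y_{n+1} = (1 + 3/5z)y_n
  R(z) = (1 + 3/5z)/(1 − 2/5z).

Boundary: |R(x)|=1, x<0.
x=-0.49: |R|=0.5903
R=−1: 1+3/5x = −1+2/5x ⇒ -1/5x=2 ⇒ x=2/(-1/5)=-10.0000
Confirm numerically:
  x=-9.144: |R|=0.96324 <1
  x=-7.248: |R|=0.85884 <1
  x=-4.372: |R|=0.59051 <1
  x=-10.332: |R|=1.01294 >1
  x=-10.112: |R|=1.00444 >1
So |R|<1 on (-10.0000, 0).

z* = -10.0000.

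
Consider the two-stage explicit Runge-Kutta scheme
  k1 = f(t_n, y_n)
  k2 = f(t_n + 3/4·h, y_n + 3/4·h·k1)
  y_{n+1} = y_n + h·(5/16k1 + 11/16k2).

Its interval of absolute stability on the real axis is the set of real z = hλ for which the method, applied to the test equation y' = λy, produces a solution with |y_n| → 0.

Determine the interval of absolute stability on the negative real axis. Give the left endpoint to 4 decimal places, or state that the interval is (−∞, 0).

Set f=λy, z=hλ:
  k1=λy_n ⇒ h·k1=z·y_n;  k2=λ(1+3/4z)y_n ⇒ h·k2=z(1+3/4z)y_n
  y_{n+1}/y_n = 1 + 5/16z + 11/16z(1+3/4z) = 1 + z + 33/64z²
  Hence R(z) = 1 + z + 33/64z².

Boundary: |R(x)|=1, x<0.
x=-0.88: |R|=0.5193
R=1: x+33/64x²=0 ⇒ x=−64/33=-1.9394; min R=1−1/(4·33/64)=0.5152>−1
Confirm numerically:
  x=-1.755: |R|=0.83314 <1
  x=-1.238: |R|=0.55227 <1
  x=-0.919: |R|=0.51648 <1
  x=-2.493: |R|=1.71163 >1
  x=-2.407: |R|=1.58035 >1
  x=-2.036: |R|=1.10142 >1
Stable set (-1.9394, 0).

(-1.9394, 0).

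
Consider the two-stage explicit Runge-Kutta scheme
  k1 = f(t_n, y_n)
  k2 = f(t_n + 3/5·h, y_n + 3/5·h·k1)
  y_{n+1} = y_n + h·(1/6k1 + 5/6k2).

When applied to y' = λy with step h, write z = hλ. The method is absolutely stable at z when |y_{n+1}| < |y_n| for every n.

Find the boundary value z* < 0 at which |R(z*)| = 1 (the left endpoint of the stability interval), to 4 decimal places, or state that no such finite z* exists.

Test eqn y'=λy, z=hλ:
  k1=λy_n ⇒ h·k1=z·y_n;  k2=λ(1+3/5z)y_n ⇒ h·k2=z(1+3/5z)y_n
  y_{n+1}/y_n = 1 + 1/6z + 5/6z(1+3/5z) = 1 + z + 1/2z²
  ⇒ R(z) = 1 + z + 1/2z².

Need |R(x)|<1, x<0.
x=-1.28: |R|=0.5392
R=1: x+1/2x²=0 ⇒ x=−2=-2.0000; min R=1−1/(4·1/2)=0.5000>−1
Confirm numerically:
  x=-1.705: |R|=0.74851 <1
  x=-1.695: |R|=0.74151 <1
  x=-1.367: |R|=0.56734 <1
  x=-0.979: |R|=0.50022 <1
  x=-2.463: |R|=1.57018 >1
  x=-2.348: |R|=1.40855 >1
  x=-2.172: |R|=1.18679 >1
So |R|<1 on (-2.0000, 0).

left endpoint -2.0000.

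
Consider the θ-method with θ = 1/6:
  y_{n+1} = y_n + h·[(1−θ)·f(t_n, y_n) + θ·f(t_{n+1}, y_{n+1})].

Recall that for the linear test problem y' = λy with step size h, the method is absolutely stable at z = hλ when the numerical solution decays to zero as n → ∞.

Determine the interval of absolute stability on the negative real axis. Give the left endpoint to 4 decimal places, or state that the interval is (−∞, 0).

With y'=λy (z=hλ):
  y_{n+1} = y_n + z·[5/6·y_n + 1/6·y_{n+1}] ⇒ (1 − 1/6z)y_{n+1} = (1 + 5/6z)y_n
  ⇒ R(z) = (1 + 5/6z)/(1 − 1/6z).

Solve |R(x)|<1 on ℝ⁻.
x=-1.25: |R|=0.0345
R=−1: 1+5/6x = −1+1/6x ⇒ -2/3x=2 ⇒ x=2/(-2/3)=-3.0000
Confirm numerically:
  x=-2.924: |R|=0.96593 <1
  x=-2.130: |R|=0.57196 <1
  x=-1.339: |R|=0.09470 <1
  x=-3.595: |R|=1.24805 >1
  x=-3.061: |R|=1.02693 >1
Interval (-3.0000, 0).

(-3.0000, 0).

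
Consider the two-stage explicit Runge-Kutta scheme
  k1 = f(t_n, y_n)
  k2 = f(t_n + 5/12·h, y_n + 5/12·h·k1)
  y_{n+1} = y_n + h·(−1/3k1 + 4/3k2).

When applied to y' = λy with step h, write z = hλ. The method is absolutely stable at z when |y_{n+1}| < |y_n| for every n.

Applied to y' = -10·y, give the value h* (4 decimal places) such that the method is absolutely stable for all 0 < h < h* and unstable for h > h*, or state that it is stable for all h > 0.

(-1.8000,0); λ=-10 ⇒ h* = (9/5)/10 = 0.1800.

With y'=λy (z=hλ):
  k1=λy_n ⇒ h·k1=z·y_n;  k2=λ(1+5/12z)y_n ⇒ h·k2=z(1+5/12z)y_n
  y_{n+1}/y_n = 1 − 1/3z + 4/3z(1+5/12z) = 1 + z + 5/9z²
  R(z) = 1 + z + 5/9z².

Boundary: |R(x)|=1, x<0.
x=-1.67: |R|=0.8794
R=1: x+5/9x²=0 ⇒ x=−9/5=-1.8000; min R=1−1/(4·5/9)=0.5500>−1
Confirm numerically:
  x=-1.666: |R|=0.87598 <1
  x=-1.394: |R|=0.68558 <1
  x=-0.814: |R|=0.55411 <1
  x=-2.243: |R|=1.55203 >1
  x=-2.067: |R|=1.30661 >1
Stable set (-1.8000, 0).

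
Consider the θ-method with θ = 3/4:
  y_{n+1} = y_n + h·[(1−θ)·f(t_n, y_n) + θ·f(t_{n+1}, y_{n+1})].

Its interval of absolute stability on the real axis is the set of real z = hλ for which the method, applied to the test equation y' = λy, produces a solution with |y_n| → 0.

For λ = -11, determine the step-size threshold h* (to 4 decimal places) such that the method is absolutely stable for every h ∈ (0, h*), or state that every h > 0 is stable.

Test eqn y'=λy, z=hλ:
  y_{n+1} = y_n + z·[1/4·y_n + 3/4·y_{n+1}] ⇒ (1 − 3/4z)y_{n+1} = (1 + 1/4z)y_n
  R(z) = (1 + 1/4z)/(1 − 3/4z).

Solve |R(x)|<1 on ℝ⁻.
x=-1.56: |R|=0.2811
x=-2: |R|=0.2000
x=-10: |R|=0.1765
x=-100: |R|=0.3158
θ=3/4≥1/2 ⇒ |1+1/4x|<|1−3/4x| ∀x<0 ⇒ interval (−∞,0).

(−∞, 0) — no finite endpoint. Any h>0 works for λ=-11.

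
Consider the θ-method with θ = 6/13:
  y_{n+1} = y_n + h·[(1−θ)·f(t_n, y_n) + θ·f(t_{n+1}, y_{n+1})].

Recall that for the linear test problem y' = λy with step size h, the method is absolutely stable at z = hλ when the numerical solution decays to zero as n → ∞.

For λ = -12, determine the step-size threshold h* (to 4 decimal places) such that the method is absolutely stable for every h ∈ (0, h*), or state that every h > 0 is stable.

(-26.0000,0); λ=-12 ⇒ h* = (26)/12 = 2.1667.

With y'=λy (z=hλ):
  y_{n+1} = y_n + z·[7/13·y_n + 6/13·y_{n+1}] ⇒ (1 − 6/13z)y_{n+1} = (1 + 7/13z)y_n
  R(z) = (1 + 7/13z)/(1 − 6/13z).

Boundary: |R(x)|=1, x<0.
x=-0.98: |R|=0.3252
R=−1: 1+7/13x = −1+6/13x ⇒ -1/13x=2 ⇒ x=2/(-1/13)=-26.0000
Confirm numerically:
  x=-24.582: |R|=0.99116 <1
  x=-23.820: |R|=0.98602 <1
  x=-22.694: |R|=0.97784 <1
  x=-21.968: |R|=0.97216 <1
  x=-26.405: |R|=1.00236 >1
  x=-26.153: |R|=1.00090 >1
So |R|<1 on (-26.0000, 0).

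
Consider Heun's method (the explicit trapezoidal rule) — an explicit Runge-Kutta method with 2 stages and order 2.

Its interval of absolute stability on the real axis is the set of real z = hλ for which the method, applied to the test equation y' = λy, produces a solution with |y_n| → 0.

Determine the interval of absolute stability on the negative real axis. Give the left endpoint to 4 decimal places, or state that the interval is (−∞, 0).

z∈(-2.0000,0).

Set f=λy, z=hλ:
  order 2, 2-stage ⇒ R(z)=1+z+z^2/2
  (e.g. R(-0.67)=0.55445, |R|=0.55445)

Solve |R(x)|<1 on ℝ⁻.
x=-0.67: |R|=0.5544
|R(-2.17)|=1.1845 |R(-1.85)|=0.8613 |R(-1.25)|=0.5312
Bisect:
  x_lo=-2.7730 |R|=2.0718  x_hi=-0.2612 |R|=0.7729
  mid=-1.51711 |R|=0.63370 →hi
  mid=-2.14506 |R|=1.15558 →lo
  mid=-1.83108 |R|=0.84535 →hi
  mid=-1.98807 |R|=0.98814 →hi
  mid=-2.06656 |R|=1.06878 →lo
  mid=-2.02732 |R|=1.02769 →lo
  mid=-2.00769 |R|=1.00772 →lo
  ...
  [-2.00003,-1.99987] ⇒ x*=-2.0000
Interval (-2.0000, 0).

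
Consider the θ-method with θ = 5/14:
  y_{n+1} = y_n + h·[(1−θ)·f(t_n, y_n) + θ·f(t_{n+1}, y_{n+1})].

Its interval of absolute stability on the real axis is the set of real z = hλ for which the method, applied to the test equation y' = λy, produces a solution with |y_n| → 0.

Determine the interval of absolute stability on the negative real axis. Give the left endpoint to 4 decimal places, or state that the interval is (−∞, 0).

Test eqn y'=λy, z=hλ:
  y_{n+1} = y_n + z·[9/14·y_n + 5/14·y_{n+1}] ⇒ (1 − 5/14z)y_{n+1} = (1 + 9/14z)y_n
  R(z) = (1 + 9/14z)/(1 − 5/14z).

Need |R(x)|<1, x<0.
x=-0.51: |R|=0.5686
R=−1: 1+9/14x = −1+5/14x ⇒ -2/7x=2 ⇒ x=2/(-2/7)=-7.0000
Confirm numerically:
  x=-5.227: |R|=0.82330 <1
  x=-4.524: |R|=0.72955 <1
  x=-3.874: |R|=0.62529 <1
  x=-7.284: |R|=1.02253 >1
  x=-7.228: |R|=1.01819 >1
Interval (-7.0000, 0).

(-7.0000, 0).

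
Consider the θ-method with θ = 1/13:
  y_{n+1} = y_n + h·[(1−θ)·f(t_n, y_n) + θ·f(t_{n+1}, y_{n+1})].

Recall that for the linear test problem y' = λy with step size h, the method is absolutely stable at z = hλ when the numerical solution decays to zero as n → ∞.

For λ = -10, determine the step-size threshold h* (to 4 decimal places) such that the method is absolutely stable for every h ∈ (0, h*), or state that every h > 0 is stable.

(-2.3636,0); λ=-10 ⇒ h* = (26/11)/10 = 0.2364.

Set f=λy, z=hλ:
  y_{n+1} = y_n + z·[12/13·y_n + 1/13·y_{n+1}] ⇒ (1 − 1/13z)y_{n+1} = (1 + 12/13z)y_n
  so R(z) = (1 + 12/13z)/(1 − 1/13z).

Boundary: |R(x)|=1, x<0.
x=-0.64: |R|=0.3900
R=−1: 1+12/13x = −1+1/13x ⇒ -11/13x=2 ⇒ x=2/(-11/13)=-2.3636
Confirm numerically:
  x=-2.160: |R|=0.85224 <1
  x=-1.947: |R|=0.69338 <1
  x=-1.908: |R|=0.66380 <1
  x=-2.935: |R|=1.39441 >1
  x=-2.422: |R|=1.04163 >1
So |R|<1 on (-2.3636, 0).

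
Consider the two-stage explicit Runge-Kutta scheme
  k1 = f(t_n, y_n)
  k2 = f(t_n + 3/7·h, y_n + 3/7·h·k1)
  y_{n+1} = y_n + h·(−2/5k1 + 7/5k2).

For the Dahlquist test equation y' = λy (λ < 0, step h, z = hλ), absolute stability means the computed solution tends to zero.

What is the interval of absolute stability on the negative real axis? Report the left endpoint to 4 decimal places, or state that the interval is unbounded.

z∈(-1.6667,0).

With y'=λy (z=hλ):
  k1=λy_n ⇒ h·k1=z·y_n;  k2=λ(1+3/7z)y_n ⇒ h·k2=z(1+3/7z)y_n
  y_{n+1}/y_n = 1 − 2/5z + 7/5z(1+3/7z) = 1 + z + 3/5z²
  ⇒ R(z) = 1 + z + 3/5z².

Need |R(x)|<1, x<0.
x=-0.83: |R|=0.5833
R=1: x+3/5x²=0 ⇒ x=−5/3=-1.6667; min R=1−1/(4·3/5)=0.5833>−1
Confirm numerically:
  x=-1.482: |R|=0.83579 <1
  x=-1.001: |R|=0.60020 <1
  x=-0.818: |R|=0.58347 <1
  x=-2.247: |R|=1.78241 >1
  x=-1.884: |R|=1.24567 >1
So |R|<1 on (-1.6667, 0).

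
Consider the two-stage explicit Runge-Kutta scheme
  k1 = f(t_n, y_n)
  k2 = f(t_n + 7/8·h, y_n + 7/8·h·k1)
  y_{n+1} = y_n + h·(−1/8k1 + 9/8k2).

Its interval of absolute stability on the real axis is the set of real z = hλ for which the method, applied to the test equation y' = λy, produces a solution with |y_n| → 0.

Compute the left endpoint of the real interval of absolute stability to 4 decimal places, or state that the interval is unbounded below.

z* = -1.0159.

Test eqn y'=λy, z=hλ:
  k1=λy_n ⇒ h·k1=z·y_n;  k2=λ(1+7/8z)y_n ⇒ h·k2=z(1+7/8z)y_n
  y_{n+1}/y_n = 1 − 1/8z + 9/8z(1+7/8z) = 1 + z + 63/64z²
  Hence R(z) = 1 + z + 63/64z².

Need |R(x)|<1, x<0.
x=-0.91: |R|=0.9052
R=1: x+63/64x²=0 ⇒ x=−64/63=-1.0159; min R=1−1/(4·63/64)=0.7460>−1
Confirm numerically:
  x=-0.689: |R|=0.77830 <1
  x=-0.665: |R|=0.77032 <1
  x=-0.529: |R|=0.74647 <1
  x=-0.483: |R|=0.74664 <1
  x=-1.610: |R|=1.94160 >1
  x=-1.096: |R|=1.08645 >1
Stable set (-1.0159, 0).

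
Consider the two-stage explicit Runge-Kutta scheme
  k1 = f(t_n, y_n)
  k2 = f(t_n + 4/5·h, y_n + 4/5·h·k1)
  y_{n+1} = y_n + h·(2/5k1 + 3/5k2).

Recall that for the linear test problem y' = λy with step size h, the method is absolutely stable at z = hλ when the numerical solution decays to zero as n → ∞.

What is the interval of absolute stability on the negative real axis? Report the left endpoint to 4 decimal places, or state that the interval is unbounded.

(-2.0833, 0).

Set f=λy, z=hλ:
  k1=λy_n ⇒ h·k1=z·y_n;  k2=λ(1+4/5z)y_n ⇒ h·k2=z(1+4/5z)y_n
  y_{n+1}/y_n = 1 + 2/5z + 3/5z(1+4/5z) = 1 + z + 12/25z²
  R(z) = 1 + z + 12/25z².

Find x<0 with |R(x)|<1.
x=-0.36: |R|=0.7022
R=1: x+12/25x²=0 ⇒ x=−25/12=-2.0833; min R=1−1/(4·12/25)=0.4792>−1
Confirm numerically:
  x=-1.942: |R|=0.86825 <1
  x=-1.777: |R|=0.73871 <1
  x=-1.387: |R|=0.53641 <1
  x=-2.403: |R|=1.36872 >1
  x=-2.341: |R|=1.28953 >1
Stable set (-2.0833, 0).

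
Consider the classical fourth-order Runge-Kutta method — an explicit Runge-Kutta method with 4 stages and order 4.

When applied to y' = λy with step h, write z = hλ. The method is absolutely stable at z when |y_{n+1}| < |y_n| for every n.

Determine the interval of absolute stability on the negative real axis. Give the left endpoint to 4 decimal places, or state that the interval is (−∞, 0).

Test eqn y'=λy, z=hλ:
  order 4, 4-stage ⇒ R(z)=1+z+z^2/2+z^3/6+z^4/24
  (e.g. R(-1.32)=0.29437, |R|=0.29437)

Find x<0 with |R(x)|<1.
x=-1.32: |R|=0.2944
|R(-1.55)|=0.2711 |R(-1.37)|=0.2867 |R(-0.77)|=0.4650
Bisect:
  x_lo=-3.5685 |R|=2.9815  x_hi=-0.2480 |R|=0.7804
  mid=-1.90824 |R|=0.30683 →hi
  mid=-2.73835 |R|=0.93151 →hi
  mid=-3.15341 |R|=1.71247 →lo
  mid=-2.94588 |R|=1.27038 →lo
  mid=-2.84212 |R|=1.08911 →lo
  mid=-2.79024 |R|=1.00748 →lo
  mid=-2.76430 |R|=0.96880 →hi
  mid=-2.77727 |R|=0.98797 →hi
  mid=-2.78375 |R|=0.99768 →hi
  ...
  [-2.78537,-2.78517] ⇒ x*=-2.7853
So |R|<1 on (-2.7853, 0).

(-2.7853, 0).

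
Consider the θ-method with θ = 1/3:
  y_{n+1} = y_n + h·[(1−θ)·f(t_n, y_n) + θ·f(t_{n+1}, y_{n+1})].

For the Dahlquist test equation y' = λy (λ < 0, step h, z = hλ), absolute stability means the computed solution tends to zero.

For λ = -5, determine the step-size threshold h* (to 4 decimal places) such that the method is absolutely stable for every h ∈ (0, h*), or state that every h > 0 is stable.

Set f=λy, z=hλ:
  y_{n+1} = y_n + z·[2/3·y_n + 1/3·y_{n+1}] ⇒ (1 − 1/3z)y_{n+1} = (1 + 2/3z)y_n
  Hence R(z) = (1 + 2/3z)/(1 − 1/3z).

Find x<0 with |R(x)|<1.
x=-0.54: |R|=0.5424
R=−1: 1+2/3x = −1+1/3x ⇒ -1/3x=2 ⇒ x=2/(-1/3)=-6.0000
Confirm numerically:
  x=-5.064: |R|=0.88393 <1
  x=-3.120: |R|=0.52941 <1
  x=-2.674: |R|=0.41382 <1
  x=-2.409: |R|=0.33611 <1
  x=-6.343: |R|=1.03671 >1
  x=-6.040: |R|=1.00442 >1
Stable set (-6.0000, 0).

(-6.0000,0); λ=-5 ⇒ h* = (6)/5 = 1.2000.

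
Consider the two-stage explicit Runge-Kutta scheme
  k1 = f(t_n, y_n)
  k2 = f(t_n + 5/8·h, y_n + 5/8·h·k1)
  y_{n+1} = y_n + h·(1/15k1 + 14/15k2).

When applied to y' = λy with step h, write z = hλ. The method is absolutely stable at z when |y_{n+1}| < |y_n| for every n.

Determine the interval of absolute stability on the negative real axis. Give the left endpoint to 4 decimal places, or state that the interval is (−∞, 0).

(-1.7143, 0).

Set f=λy, z=hλ:
  k1=λy_n ⇒ h·k1=z·y_n;  k2=λ(1+5/8z)y_n ⇒ h·k2=z(1+5/8z)y_n
  y_{n+1}/y_n = 1 + 1/15z + 14/15z(1+5/8z) = 1 + z + 7/12z²
  Hence R(z) = 1 + z + 7/12z².

Solve |R(x)|<1 on ℝ⁻.
x=-1.02: |R|=0.5869
R=1: x+7/12x²=0 ⇒ x=−12/7=-1.7143; min R=1−1/(4·7/12)=0.5714>−1
Confirm numerically:
  x=-1.628: |R|=0.91806 <1
  x=-0.997: |R|=0.58284 <1
  x=-0.856: |R|=0.57143 <1
  x=-0.799: |R|=0.57340 <1
  x=-2.221: |R|=1.65649 >1
  x=-2.057: |R|=1.41123 >1
  x=-1.864: |R|=1.16279 >1
So |R|<1 on (-1.7143, 0).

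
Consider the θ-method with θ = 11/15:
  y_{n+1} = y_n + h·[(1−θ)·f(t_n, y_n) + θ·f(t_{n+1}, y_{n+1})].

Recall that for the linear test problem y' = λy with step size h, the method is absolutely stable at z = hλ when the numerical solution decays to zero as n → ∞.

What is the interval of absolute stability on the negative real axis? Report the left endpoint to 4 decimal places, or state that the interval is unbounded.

(−∞, 0) — no finite endpoint.

On y'=λy, z=hλ:
  y_{n+1} = y_n + z·[4/15·y_n + 11/15·y_{n+1}] ⇒ (1 − 11/15z)y_{n+1} = (1 + 4/15z)y_n
  Hence R(z) = (1 + 4/15z)/(1 − 11/15z).

Boundary: |R(x)|=1, x<0.
x=-1.44: |R|=0.2996
x=-2: |R|=0.1892
x=-10: |R|=0.2000
x=-100: |R|=0.3453
θ=11/15≥1/2 ⇒ |1+4/15x|<|1−11/15x| ∀x<0 ⇒ interval (−∞,0).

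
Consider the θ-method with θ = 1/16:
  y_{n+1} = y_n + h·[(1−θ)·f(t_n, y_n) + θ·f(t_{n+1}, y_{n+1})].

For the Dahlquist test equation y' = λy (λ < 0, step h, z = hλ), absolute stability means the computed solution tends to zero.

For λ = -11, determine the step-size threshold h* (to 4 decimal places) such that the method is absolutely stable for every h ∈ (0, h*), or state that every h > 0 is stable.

(-2.2857,0); λ=-11 ⇒ h* = (16/7)/11 = 0.2078.

With y'=λy (z=hλ):
  y_{n+1} = y_n + z·[15/16·y_n + 1/16·y_{n+1}] ⇒ (1 − 1/16z)y_{n+1} = (1 + 15/16z)y_n
  so R(z) = (1 + 15/16z)/(1 − 1/16z).

Boundary: |R(x)|=1, x<0.
x=-0.58: |R|=0.4403
R=−1: 1+15/16x = −1+1/16x ⇒ -7/8x=2 ⇒ x=2/(-7/8)=-2.2857
Confirm numerically:
  x=-1.886: |R|=0.68713 <1
  x=-1.690: |R|=0.52855 <1
  x=-1.067: |R|=0.00029 <1
  x=-2.840: |R|=1.41189 >1
  x=-2.677: |R|=1.29330 >1
  x=-2.515: |R|=1.17337 >1
Stable set (-2.2857, 0).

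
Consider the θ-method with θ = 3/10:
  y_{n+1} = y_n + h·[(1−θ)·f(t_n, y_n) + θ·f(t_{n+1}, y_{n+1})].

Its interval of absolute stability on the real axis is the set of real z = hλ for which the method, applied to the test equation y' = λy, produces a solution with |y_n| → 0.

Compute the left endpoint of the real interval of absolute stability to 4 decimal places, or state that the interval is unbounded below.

left endpoint -5.0000.

With y'=λy (z=hλ):
  y_{n+1} = y_n + z·[7/10·y_n + 3/10·y_{n+1}] ⇒ (1 − 3/10z)y_{n+1} = (1 + 7/10z)y_n
  so R(z) = (1 + 7/10z)/(1 − 3/10z).

Solve |R(x)|<1 on ℝ⁻.
x=-0.76: |R|=0.3811
R=−1: 1+7/10x = −1+3/10x ⇒ -2/5x=2 ⇒ x=2/(-2/5)=-5.0000
Confirm numerically:
  x=-3.868: |R|=0.79041 <1
  x=-2.506: |R|=0.43053 <1
  x=-2.227: |R|=0.33505 <1
  x=-5.519: |R|=1.07817 >1
  x=-5.513: |R|=1.07732 >1
  x=-5.265: |R|=1.04109 >1
So |R|<1 on (-5.0000, 0).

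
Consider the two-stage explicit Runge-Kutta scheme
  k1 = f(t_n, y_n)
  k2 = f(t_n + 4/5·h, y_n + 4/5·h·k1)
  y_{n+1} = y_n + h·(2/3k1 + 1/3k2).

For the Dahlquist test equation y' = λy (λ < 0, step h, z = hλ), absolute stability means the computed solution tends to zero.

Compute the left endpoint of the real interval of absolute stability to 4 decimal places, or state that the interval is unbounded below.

With y'=λy (z=hλ):
  k1=λy_n ⇒ h·k1=z·y_n;  k2=λ(1+4/5z)y_n ⇒ h·k2=z(1+4/5z)y_n
  y_{n+1}/y_n = 1 + 2/3z + 1/3z(1+4/5z) = 1 + z + 4/15z²
  ⇒ R(z) = 1 + z + 4/15z².

Find x<0 with |R(x)|<1.
x=-1.69: |R|=0.0716
R=1: x+4/15x²=0 ⇒ x=−15/4=-3.7500; min R=1−1/(4·4/15)=0.0625>−1
Confirm numerically:
  x=-2.906: |R|=0.34596 <1
  x=-2.606: |R|=0.20500 <1
  x=-2.008: |R|=0.06722 <1
  x=-1.841: |R|=0.06281 <1
  x=-4.299: |R|=1.62937 >1
  x=-4.034: |R|=1.30551 >1
Interval (-3.7500, 0).

left endpoint -3.7500.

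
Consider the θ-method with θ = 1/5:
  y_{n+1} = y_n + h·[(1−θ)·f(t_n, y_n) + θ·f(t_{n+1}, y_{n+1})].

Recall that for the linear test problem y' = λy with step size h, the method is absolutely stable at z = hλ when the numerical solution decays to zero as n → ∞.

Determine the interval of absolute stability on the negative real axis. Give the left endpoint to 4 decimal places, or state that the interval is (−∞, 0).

z∈(-3.3333,0).

Test eqn y'=λy, z=hλ:
  y_{n+1} = y_n + z·[4/5·y_n + 1/5·y_{n+1}] ⇒ (1 − 1/5z)y_{n+1} = (1 + 4/5z)y_n
  ⇒ R(z) = (1 + 4/5z)/(1 − 1/5z).

Boundary: |R(x)|=1, x<0.
x=-1.79: |R|=0.3181
R=−1: 1+4/5x = −1+1/5x ⇒ -3/5x=2 ⇒ x=2/(-3/5)=-3.3333
Confirm numerically:
  x=-2.896: |R|=0.83384 <1
  x=-1.660: |R|=0.24625 <1
  x=-1.397: |R|=0.09192 <1
  x=-3.615: |R|=1.09808 >1
  x=-3.559: |R|=1.07910 >1
So |R|<1 on (-3.3333, 0).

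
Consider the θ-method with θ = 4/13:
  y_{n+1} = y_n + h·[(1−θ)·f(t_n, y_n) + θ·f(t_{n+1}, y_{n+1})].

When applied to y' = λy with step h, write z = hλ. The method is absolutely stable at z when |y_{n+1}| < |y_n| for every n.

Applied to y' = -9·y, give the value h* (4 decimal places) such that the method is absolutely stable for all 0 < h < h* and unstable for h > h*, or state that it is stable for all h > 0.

Test eqn y'=λy, z=hλ:
  y_{n+1} = y_n + z·[9/13·y_n + 4/13·y_{n+1}] ⇒ (1 − 4/13z)y_{n+1} = (1 + 9/13z)y_n
  R(z) = (1 + 9/13z)/(1 − 4/13z).

Need |R(x)|<1, x<0.
x=-0.55: |R|=0.5296
R=−1: 1+9/13x = −1+4/13x ⇒ -5/13x=2 ⇒ x=2/(-5/13)=-5.2000
Confirm numerically:
  x=-5.123: |R|=0.98850 <1
  x=-4.740: |R|=0.92804 <1
  x=-3.277: |R|=0.63172 <1
  x=-2.476: |R|=0.40534 <1
  x=-5.670: |R|=1.06586 >1
  x=-5.381: |R|=1.02621 >1
  x=-5.224: |R|=1.00354 >1
So |R|<1 on (-5.2000, 0).

(-5.2000,0); λ=-9 ⇒ h* = (26/5)/9 = 0.5778.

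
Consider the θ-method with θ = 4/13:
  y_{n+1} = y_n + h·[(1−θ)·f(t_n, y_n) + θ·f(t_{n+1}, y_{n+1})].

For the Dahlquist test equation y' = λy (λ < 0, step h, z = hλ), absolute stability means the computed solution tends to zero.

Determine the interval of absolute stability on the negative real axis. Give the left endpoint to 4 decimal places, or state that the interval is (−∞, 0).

Test eqn y'=λy, z=hλ:
  y_{n+1} = y_n + z·[9/13·y_n + 4/13·y_{n+1}] ⇒ (1 − 4/13z)y_{n+1} = (1 + 9/13z)y_n
  ⇒ R(z) = (1 + 9/13z)/(1 − 4/13z).

Solve |R(x)|<1 on ℝ⁻.
x=-0.87: |R|=0.3137
R=−1: 1+9/13x = −1+4/13x ⇒ -5/13x=2 ⇒ x=2/(-5/13)=-5.2000
Confirm numerically:
  x=-4.472: |R|=0.88215 <1
  x=-3.780: |R|=0.74751 <1
  x=-3.544: |R|=0.69532 <1
  x=-5.694: |R|=1.06904 >1
  x=-5.555: |R|=1.05040 >1
  x=-5.418: |R|=1.03144 >1
Interval (-5.2000, 0).

(-5.2000, 0).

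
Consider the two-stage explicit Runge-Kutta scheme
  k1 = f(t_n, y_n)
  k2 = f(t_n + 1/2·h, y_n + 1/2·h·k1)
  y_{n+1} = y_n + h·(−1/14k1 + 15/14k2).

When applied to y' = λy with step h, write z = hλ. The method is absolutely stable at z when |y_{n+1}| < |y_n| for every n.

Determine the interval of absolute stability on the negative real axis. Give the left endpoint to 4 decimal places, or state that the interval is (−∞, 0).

z∈(-1.8667,0).

Test eqn y'=λy, z=hλ:
  k1=λy_n ⇒ h·k1=z·y_n;  k2=λ(1+1/2z)y_n ⇒ h·k2=z(1+1/2z)y_n
  y_{n+1}/y_n = 1 − 1/14z + 15/14z(1+1/2z) = 1 + z + 15/28z²
  so R(z) = 1 + z + 15/28z².

Find x<0 with |R(x)|<1.
x=-0.92: |R|=0.5334
R=1: x+15/28x²=0 ⇒ x=−28/15=-1.8667; min R=1−1/(4·15/28)=0.5333>−1
Confirm numerically:
  x=-1.384: |R|=0.64214 <1
  x=-1.162: |R|=0.56134 <1
  x=-1.097: |R|=0.54768 <1
  x=-2.388: |R|=1.66693 >1
  x=-1.970: |R|=1.10905 >1
So |R|<1 on (-1.8667, 0).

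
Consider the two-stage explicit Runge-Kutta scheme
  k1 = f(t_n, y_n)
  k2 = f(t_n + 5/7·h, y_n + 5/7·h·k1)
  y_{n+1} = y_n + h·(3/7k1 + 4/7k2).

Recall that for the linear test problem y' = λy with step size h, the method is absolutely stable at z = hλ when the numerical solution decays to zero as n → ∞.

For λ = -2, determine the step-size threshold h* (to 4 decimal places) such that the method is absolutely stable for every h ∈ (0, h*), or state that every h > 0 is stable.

(-2.4500,0); λ=-2 ⇒ h* = (49/20)/2 = 1.2250.

Set f=λy, z=hλ:
  k1=λy_n ⇒ h·k1=z·y_n;  k2=λ(1+5/7z)y_n ⇒ h·k2=z(1+5/7z)y_n
  y_{n+1}/y_n = 1 + 3/7z + 4/7z(1+5/7z) = 1 + z + 20/49z²
  ⇒ R(z) = 1 + z + 20/49z².

Need |R(x)|<1, x<0.
x=-1.09: |R|=0.3949
R=1: x+20/49x²=0 ⇒ x=−49/20=-2.4500; min R=1−1/(4·20/49)=0.3875>−1
Confirm numerically:
  x=-1.903: |R|=0.57513 <1
  x=-1.900: |R|=0.57347 <1
  x=-1.242: |R|=0.38762 <1
  x=-3.001: |R|=1.67492 >1
  x=-2.963: |R|=1.62042 >1
  x=-2.801: |R|=1.40129 >1
Stable set (-2.4500, 0).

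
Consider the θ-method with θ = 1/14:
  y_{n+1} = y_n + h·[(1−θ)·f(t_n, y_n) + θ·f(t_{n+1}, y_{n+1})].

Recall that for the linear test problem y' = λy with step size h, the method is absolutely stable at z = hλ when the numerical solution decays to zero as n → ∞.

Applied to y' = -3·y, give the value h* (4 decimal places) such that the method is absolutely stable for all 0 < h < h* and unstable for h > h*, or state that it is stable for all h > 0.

With y'=λy (z=hλ):
  y_{n+1} = y_n + z·[13/14·y_n + 1/14·y_{n+1}] ⇒ (1 − 1/14z)y_{n+1} = (1 + 13/14z)y_n
  R(z) = (1 + 13/14z)/(1 − 1/14z).

Solve |R(x)|<1 on ℝ⁻.
x=-0.71: |R|=0.3243
R=−1: 1+13/14x = −1+1/14x ⇒ -6/7x=2 ⇒ x=2/(-6/7)=-2.3333
Confirm numerically:
  x=-2.105: |R|=0.82987 <1
  x=-1.543: |R|=0.38982 <1
  x=-1.172: |R|=0.08147 <1
  x=-1.050: |R|=0.02326 <1
  x=-2.829: |R|=1.35344 >1
  x=-2.613: |R|=1.20201 >1
  x=-2.506: |R|=1.12553 >1
Stable set (-2.3333, 0).

(-2.3333,0); λ=-3 ⇒ h* = (7/3)/3 = 0.7778.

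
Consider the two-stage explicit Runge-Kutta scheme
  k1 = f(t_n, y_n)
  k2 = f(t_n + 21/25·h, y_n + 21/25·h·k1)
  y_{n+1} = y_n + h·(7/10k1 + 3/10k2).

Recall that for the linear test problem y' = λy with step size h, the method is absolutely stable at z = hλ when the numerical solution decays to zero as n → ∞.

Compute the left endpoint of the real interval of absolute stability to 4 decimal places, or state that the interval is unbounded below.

z* = -3.9683.

Test eqn y'=λy, z=hλ:
  k1=λy_n ⇒ h·k1=z·y_n;  k2=λ(1+21/25z)y_n ⇒ h·k2=z(1+21/25z)y_n
  y_{n+1}/y_n = 1 + 7/10z + 3/10z(1+21/25z) = 1 + z + 63/250z²
  Hence R(z) = 1 + z + 63/250z².

Solve |R(x)|<1 on ℝ⁻.
x=-0.55: |R|=0.5262
R=1: x+63/250x²=0 ⇒ x=−250/63=-3.9683; min R=1−1/(4·63/250)=0.0079>−1
Confirm numerically:
  x=-3.114: |R|=0.32964 <1
  x=-2.460: |R|=0.06500 <1
  x=-1.764: |R|=0.02015 <1
  x=-4.411: |R|=1.49214 >1
  x=-4.351: |R|=1.41966 >1
  x=-4.259: |R|=1.31205 >1
Interval (-3.9683, 0).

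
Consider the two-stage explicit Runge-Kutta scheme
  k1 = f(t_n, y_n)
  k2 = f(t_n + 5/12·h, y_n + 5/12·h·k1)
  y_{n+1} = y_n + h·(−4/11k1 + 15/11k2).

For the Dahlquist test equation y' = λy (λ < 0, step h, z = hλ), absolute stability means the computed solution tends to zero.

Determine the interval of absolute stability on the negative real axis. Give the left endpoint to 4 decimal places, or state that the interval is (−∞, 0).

Test eqn y'=λy, z=hλ:
  k1=λy_n ⇒ h·k1=z·y_n;  k2=λ(1+5/12z)y_n ⇒ h·k2=z(1+5/12z)y_n
  y_{n+1}/y_n = 1 − 4/11z + 15/11z(1+5/12z) = 1 + z + 25/44z²
  ⇒ R(z) = 1 + z + 25/44z².

Find x<0 with |R(x)|<1.
x=-1.33: |R|=0.6751
R=1: x+25/44x²=0 ⇒ x=−44/25=-1.7600; min R=1−1/(4·25/44)=0.5600>−1
Confirm numerically:
  x=-1.446: |R|=0.74202 <1
  x=-1.299: |R|=0.65975 <1
  x=-0.809: |R|=0.56286 <1
  x=-2.351: |R|=1.78946 >1
  x=-2.097: |R|=1.40153 >1
  x=-1.982: |R|=1.25000 >1
Interval (-1.7600, 0).

z∈(-1.7600,0).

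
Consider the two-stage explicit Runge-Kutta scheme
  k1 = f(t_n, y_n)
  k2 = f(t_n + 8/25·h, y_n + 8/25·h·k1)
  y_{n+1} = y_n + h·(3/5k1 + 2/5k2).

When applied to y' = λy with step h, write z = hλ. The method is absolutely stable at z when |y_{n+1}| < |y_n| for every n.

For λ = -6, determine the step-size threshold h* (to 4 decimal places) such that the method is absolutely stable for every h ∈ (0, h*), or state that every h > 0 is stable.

With y'=λy (z=hλ):
  k1=λy_n ⇒ h·k1=z·y_n;  k2=λ(1+8/25z)y_n ⇒ h·k2=z(1+8/25z)y_n
  y_{n+1}/y_n = 1 + 3/5z + 2/5z(1+8/25z) = 1 + z + 16/125z²
  R(z) = 1 + z + 16/125z².

Solve |R(x)|<1 on ℝ⁻.
x=-0.88: |R|=0.2191
R=1: x+16/125x²=0 ⇒ x=−125/16=-7.8125; min R=1−1/(4·16/125)=-0.9531>−1
Confirm numerically:
  x=-5.188: |R|=0.74284 <1
  x=-4.882: |R|=0.83126 <1
  x=-4.366: |R|=0.92607 <1
  x=-3.893: |R|=0.95310 <1
  x=-8.142: |R|=1.34340 >1
  x=-8.053: |R|=1.24790 >1
  x=-7.863: |R|=1.05083 >1
Interval (-7.8125, 0).

(-7.8125,0); λ=-6 ⇒ h* = (125/16)/6 = 1.3021.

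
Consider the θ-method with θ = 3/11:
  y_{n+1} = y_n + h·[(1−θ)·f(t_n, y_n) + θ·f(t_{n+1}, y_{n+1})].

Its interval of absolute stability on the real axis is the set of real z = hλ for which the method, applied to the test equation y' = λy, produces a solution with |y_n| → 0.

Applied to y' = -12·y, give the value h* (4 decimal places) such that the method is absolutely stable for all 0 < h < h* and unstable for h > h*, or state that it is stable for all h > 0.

(-4.4000,0); λ=-12 ⇒ h* = (22/5)/12 = 0.3667.

On y'=λy, z=hλ:
  y_{n+1} = y_n + z·[8/11·y_n + 3/11·y_{n+1}] ⇒ (1 − 3/11z)y_{n+1} = (1 + 8/11z)y_n
  so R(z) = (1 + 8/11z)/(1 − 3/11z).

Boundary: |R(x)|=1, x<0.
x=-0.86: |R|=0.3034
R=−1: 1+8/11x = −1+3/11x ⇒ -5/11x=2 ⇒ x=2/(-5/11)=-4.4000
Confirm numerically:
  x=-4.098: |R|=0.93518 <1
  x=-3.476: |R|=0.78439 <1
  x=-3.425: |R|=0.77086 <1
  x=-4.958: |R|=1.10783 >1
  x=-4.539: |R|=1.02823 >1
So |R|<1 on (-4.4000, 0).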